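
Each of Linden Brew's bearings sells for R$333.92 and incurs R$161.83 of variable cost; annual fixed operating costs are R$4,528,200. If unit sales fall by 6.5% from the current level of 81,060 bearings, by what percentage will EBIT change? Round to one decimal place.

At 81,060 units, contribution = 81,060 × R$172.09 = R$13,949,615.40.
Subtracting fixed costs: EBIT = R$13,949,615.40 − R$4,528,200 = R$9,421,415.40.
So DOL = total CM / EBIT = R$13,949,615.40 / R$9,421,415.40 = 1.4806.
Operating income changes by 1.4806 × -6.5% = -9.6%.

-9.6%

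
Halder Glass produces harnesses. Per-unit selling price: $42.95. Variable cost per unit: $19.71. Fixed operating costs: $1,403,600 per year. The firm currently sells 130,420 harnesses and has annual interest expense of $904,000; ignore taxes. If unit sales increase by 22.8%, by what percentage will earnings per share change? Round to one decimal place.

+95.5%

Contribution at this volume is 130,420 × $23.24 = $3,030,960.80.
Operating income = contribution − fixed costs = $3,030,960.80 − $1,403,600 = $1,627,360.80.
After interest of $904,000.00, pre-tax earnings = $723,360.80.
DCL = total CM / (EBIT − I) = $3,030,960.80 / $723,360.80 = 4.1901.
%ΔEPS = DCL × %ΔSales = 4.1901 × +22.8% = +95.5%.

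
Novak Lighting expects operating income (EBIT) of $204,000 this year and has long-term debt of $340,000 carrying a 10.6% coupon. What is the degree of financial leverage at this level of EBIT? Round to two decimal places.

Interest = $36,040.00.
Degree of financial leverage = EBIT / (EBIT − interest) = $204,000 / $167,960.00 = 1.2146.

1.21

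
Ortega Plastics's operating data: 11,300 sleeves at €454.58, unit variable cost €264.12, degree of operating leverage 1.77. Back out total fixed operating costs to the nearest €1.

Contribution at this volume is 11,300 × €190.46 = €2,152,198.00.
DOL = contribution / EBIT, so EBIT = €2,152,198.00 / 1.77 = €1,215,931.07.
And FC = contribution − EBIT = €2,152,198.00 − €1,215,931.07 = €936,267.

€936,267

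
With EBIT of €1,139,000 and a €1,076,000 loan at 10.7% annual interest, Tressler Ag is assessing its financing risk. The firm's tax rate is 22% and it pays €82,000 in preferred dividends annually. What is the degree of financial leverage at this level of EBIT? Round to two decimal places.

Interest = €115,132.00.
Pre-tax preferred-dividend burden = €82,000 ÷ (1 − 0.22) = €105,128.21.
DFL = EBIT ÷ [EBIT − I − D_p/(1−t)] = €1,139,000 ÷ [€1,139,000 − €115,132.00 − €105,128.21] = €1,139,000 ÷ €918,739.79 = 1.2397.

1.24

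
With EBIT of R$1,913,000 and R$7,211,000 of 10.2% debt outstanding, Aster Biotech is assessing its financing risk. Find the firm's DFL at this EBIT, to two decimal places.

Annual interest charges come to R$735,522.00.
Degree of financial leverage = EBIT / (EBIT − interest) = R$1,913,000 / R$1,177,478.00 = 1.6247.

1.62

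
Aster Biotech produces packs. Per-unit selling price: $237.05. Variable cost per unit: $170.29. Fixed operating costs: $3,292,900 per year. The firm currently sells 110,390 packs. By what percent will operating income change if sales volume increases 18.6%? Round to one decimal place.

Total contribution margin = 110,390 × $66.76 = $7,369,636.40.
Subtracting fixed costs: EBIT = $7,369,636.40 − $3,292,900 = $4,076,736.40.
So DOL = total CM / EBIT = $7,369,636.40 / $4,076,736.40 = 1.8077.
Operating income changes by 1.8077 × +18.6% = +33.6%.

+33.6%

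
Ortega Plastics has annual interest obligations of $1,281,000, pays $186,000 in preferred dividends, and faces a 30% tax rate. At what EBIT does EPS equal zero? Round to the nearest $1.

$1,546,714

Preferred dividends are paid after tax, so their pre-tax equivalent is $186,000 ÷ (1 − 0.30) = $265,714.29.
EPS = 0 when EBIT covers interest plus the pre-tax preferred burden: $1,281,000 + $265,714.29 = $1,546,714.29.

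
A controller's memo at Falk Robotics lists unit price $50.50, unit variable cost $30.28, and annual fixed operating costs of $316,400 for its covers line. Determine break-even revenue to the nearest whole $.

$790,218

CM per unit = $50.50 − $30.28 = $20.22; CM ratio = $20.22 / $50.50 = 0.4004.
Break-even revenue = fixed costs × price ÷ CM = $316,400 × $50.50 ÷ $20.22 = $790,218.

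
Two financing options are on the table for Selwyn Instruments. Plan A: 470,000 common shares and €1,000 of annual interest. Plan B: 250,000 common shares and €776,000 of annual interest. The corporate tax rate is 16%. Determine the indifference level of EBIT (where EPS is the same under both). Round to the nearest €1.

€1,656,682

At indifference, (EBIT − 1,000)(1 − t)/470,000 = (EBIT − 776,000)(1 − t)/250,000.
The (1 − t) factor cancels: (EBIT − 1,000) × 250,000 = (EBIT − 776,000) × 470,000.
EBIT × (470,000 − 250,000) = 776,000 × 470,000 − 1,000 × 250,000 = 364,470,000,000, so EBIT = 364,470,000,000 ÷ 220,000 = 1,656,681.82.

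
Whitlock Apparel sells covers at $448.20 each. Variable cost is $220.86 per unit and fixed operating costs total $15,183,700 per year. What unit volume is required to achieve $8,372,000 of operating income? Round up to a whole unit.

103,615 covers

Each unit contributes $448.20 − $220.86 = $227.34.
Units = (FC + target) / CM = ($15,183,700 + $8,372,000) / $227.34 = 103,614.41, so 103,615 covers.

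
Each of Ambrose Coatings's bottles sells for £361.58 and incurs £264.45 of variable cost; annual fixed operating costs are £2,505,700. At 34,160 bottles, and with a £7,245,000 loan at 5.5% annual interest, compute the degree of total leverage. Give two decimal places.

8.02

Total contribution margin = 34,160 × £97.13 = £3,317,960.80.
EBIT = £3,317,960.80 − £2,505,700 = £812,260.80. Interest = £398,475.00, so EBIT − I = £413,785.80.
DCL = contribution ÷ (EBIT − I) = £3,317,960.80 ÷ £413,785.80 = 8.0185.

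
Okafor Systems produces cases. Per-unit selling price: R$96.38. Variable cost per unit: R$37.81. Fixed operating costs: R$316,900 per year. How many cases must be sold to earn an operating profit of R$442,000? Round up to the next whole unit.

12,958 cases

Each unit contributes R$96.38 − R$37.81 = R$58.57.
Units = (FC + target) / CM = (R$316,900 + R$442,000) / R$58.57 = 12,957.15, so 12,958 cases.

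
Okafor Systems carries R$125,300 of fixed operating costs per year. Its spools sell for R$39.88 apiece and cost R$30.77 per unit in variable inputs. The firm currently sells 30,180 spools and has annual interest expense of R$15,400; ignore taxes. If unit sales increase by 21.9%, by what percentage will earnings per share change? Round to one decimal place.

Total contribution margin = 30,180 × R$9.11 = R$274,939.80.
EBIT = R$274,939.80 − R$125,300 = R$149,639.80.
Interest = R$15,400.00, so EBIT − I = R$134,239.80.
DCL = total CM / (EBIT − I) = R$274,939.80 / R$134,239.80 = 2.0481.
EPS therefore changes by 2.0481 × (+21.9%) = +44.9%.

+44.9%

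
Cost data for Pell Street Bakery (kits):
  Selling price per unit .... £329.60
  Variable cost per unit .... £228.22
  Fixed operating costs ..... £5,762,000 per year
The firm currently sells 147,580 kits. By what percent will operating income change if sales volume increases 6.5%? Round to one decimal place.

+10.6%

Total contribution margin = 147,580 × £101.38 = £14,961,660.40.
Operating income = contribution − fixed costs = £14,961,660.40 − £5,762,000 = £9,199,660.40.
DOL = contribution ÷ EBIT = £14,961,660.40 ÷ £9,199,660.40 = 1.6263.
Operating income changes by 1.6263 × +6.5% = +10.6%.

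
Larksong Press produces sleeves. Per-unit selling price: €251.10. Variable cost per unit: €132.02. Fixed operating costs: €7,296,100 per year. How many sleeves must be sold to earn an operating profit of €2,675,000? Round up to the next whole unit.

83,735 sleeves

Unit CM = price − variable cost = €251.10 − €132.02 = €119.08.
Units = (FC + target) / CM = (€7,296,100 + €2,675,000) / €119.08 = 83,734.46, so 83,735 sleeves.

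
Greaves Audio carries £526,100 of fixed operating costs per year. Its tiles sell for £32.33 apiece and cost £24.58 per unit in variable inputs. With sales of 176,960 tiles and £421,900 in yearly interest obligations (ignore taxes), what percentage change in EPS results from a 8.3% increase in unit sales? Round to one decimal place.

+26.9%

At 176,960 units, contribution = 176,960 × £7.75 = £1,371,440.00.
Subtracting fixed costs: EBIT = £1,371,440.00 − £526,100 = £845,340.00.
Interest = £421,900.00, so EBIT − I = £423,440.00.
Degree of combined leverage = contribution ÷ (EBIT − I) = £1,371,440.00 ÷ £423,440.00 = 3.2388.
%ΔEPS = DCL × %ΔSales = 3.2388 × +8.3% = +26.9%.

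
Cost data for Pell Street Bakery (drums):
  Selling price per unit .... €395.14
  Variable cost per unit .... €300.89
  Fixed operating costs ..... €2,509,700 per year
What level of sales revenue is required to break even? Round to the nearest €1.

€10,521,834

CM per unit = €395.14 − €300.89 = €94.25; CM ratio = €94.25 / €395.14 = 0.2385.
Break-even revenue = fixed costs × price ÷ CM = €2,509,700 × €395.14 ÷ €94.25 = €10,521,834.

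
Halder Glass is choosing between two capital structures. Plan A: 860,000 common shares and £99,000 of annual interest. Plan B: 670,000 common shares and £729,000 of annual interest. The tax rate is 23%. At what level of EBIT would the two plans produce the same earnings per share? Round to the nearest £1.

Set EPS_A = EPS_B: (EBIT − £99,000)(1 − 0.23) ÷ 860,000 = (EBIT − £729,000)(1 − 0.23) ÷ 670,000.
The (1 − t) factor cancels: (EBIT − 99,000) × 670,000 = (EBIT − 729,000) × 860,000.
EBIT × (860,000 − 670,000) = 729,000 × 860,000 − 99,000 × 670,000 = 560,610,000,000, so EBIT = 560,610,000,000 ÷ 190,000 = 2,950,578.95.

£2,950,579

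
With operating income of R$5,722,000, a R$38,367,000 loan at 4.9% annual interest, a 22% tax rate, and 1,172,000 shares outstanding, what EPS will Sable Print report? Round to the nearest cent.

R$2.56

Interest = R$1,879,983.00, so EBT = R$5,722,000 − R$1,879,983.00 = R$3,842,017.00.
Net income = R$3,842,017.00 × (1 − 0.22) = R$2,996,773.26.
Per share: R$2,996,773.26 / 1,172,000 shares = R$2.56.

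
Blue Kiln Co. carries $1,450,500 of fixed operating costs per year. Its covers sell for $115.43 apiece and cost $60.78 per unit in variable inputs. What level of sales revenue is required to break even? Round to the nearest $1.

$3,063,700

Contribution margin per unit = $115.43 − $60.78 = $54.65, a CM ratio of $54.65 ÷ $115.43 = 0.4734.
Break-even sales = FC ÷ CM ratio = $1,450,500 × $115.43 / $54.65 = $3,063,700.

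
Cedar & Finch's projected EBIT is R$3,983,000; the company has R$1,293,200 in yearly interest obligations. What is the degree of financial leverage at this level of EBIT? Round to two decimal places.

1.48

Annual interest charges come to R$1,293,200.00.
DFL = EBIT ÷ (EBIT − I) = R$3,983,000 ÷ (R$3,983,000 − R$1,293,200.00) = R$3,983,000 ÷ R$2,689,800.00 = 1.4808.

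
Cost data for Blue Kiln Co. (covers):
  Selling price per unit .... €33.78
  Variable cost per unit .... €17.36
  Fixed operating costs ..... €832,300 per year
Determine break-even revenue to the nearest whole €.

€1,712,247

Contribution margin per unit = €33.78 − €17.36 = €16.42, a CM ratio of €16.42 ÷ €33.78 = 0.4861.
Break-even revenue = fixed costs × price ÷ CM = €832,300 × €33.78 ÷ €16.42 = €1,712,247.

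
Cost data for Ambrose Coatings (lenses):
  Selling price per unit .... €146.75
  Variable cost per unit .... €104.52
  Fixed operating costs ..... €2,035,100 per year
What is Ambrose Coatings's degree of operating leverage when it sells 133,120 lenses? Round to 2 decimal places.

1.57

At 133,120 units, contribution = 133,120 × €42.23 = €5,621,657.60.
Operating income = contribution − fixed costs = €5,621,657.60 − €2,035,100 = €3,586,557.60.
DOL = contribution ÷ EBIT = €5,621,657.60 ÷ €3,586,557.60 = 1.5674.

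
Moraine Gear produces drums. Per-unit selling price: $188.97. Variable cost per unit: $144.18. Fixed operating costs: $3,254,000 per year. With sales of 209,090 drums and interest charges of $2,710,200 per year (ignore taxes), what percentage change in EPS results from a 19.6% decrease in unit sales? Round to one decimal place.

-54.0%

At 209,090 units, contribution = 209,090 × $44.79 = $9,365,141.10.
Subtracting fixed costs: EBIT = $9,365,141.10 − $3,254,000 = $6,111,141.10.
After interest of $2,710,200.00, pre-tax earnings = $3,400,941.10.
Degree of combined leverage = contribution ÷ (EBIT − I) = $9,365,141.10 ÷ $3,400,941.10 = 2.7537.
EPS therefore changes by 2.7537 × (-19.6%) = -54.0%.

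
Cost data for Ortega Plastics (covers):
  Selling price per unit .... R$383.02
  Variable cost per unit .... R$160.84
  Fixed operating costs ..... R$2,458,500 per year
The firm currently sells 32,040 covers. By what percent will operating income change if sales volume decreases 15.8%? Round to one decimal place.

Contribution at this volume is 32,040 × R$222.18 = R$7,118,647.20.
Operating income = contribution − fixed costs = R$7,118,647.20 − R$2,458,500 = R$4,660,147.20.
DOL = contribution ÷ EBIT = R$7,118,647.20 ÷ R$4,660,147.20 = 1.5276.
Operating income changes by 1.5276 × -15.8% = -24.1%.

-24.1%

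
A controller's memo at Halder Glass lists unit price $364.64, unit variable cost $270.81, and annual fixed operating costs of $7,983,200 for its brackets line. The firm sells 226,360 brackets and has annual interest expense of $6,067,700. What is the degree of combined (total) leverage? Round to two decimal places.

At 226,360 units, contribution = 226,360 × $93.83 = $21,239,358.80.
Operating income = contribution − fixed costs = $21,239,358.80 − $7,983,200 = $13,256,158.80. Interest = $6,067,700.00, so EBIT − I = $7,188,458.80.
Degree of total leverage = total CM / (EBIT − interest) = $21,239,358.80 / $7,188,458.80 = 2.9546.

2.95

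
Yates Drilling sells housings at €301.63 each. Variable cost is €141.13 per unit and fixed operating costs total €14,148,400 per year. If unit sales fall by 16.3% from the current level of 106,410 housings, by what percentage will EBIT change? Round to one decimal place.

At 106,410 units, contribution = 106,410 × €160.50 = €17,078,805.00.
EBIT = €17,078,805.00 − €14,148,400 = €2,930,405.00.
Degree of operating leverage = €17,078,805.00 / €2,930,405.00 = 5.8281.
So EBIT moves 5.8281 × (-16.3%) = -95.0%.

-95.0%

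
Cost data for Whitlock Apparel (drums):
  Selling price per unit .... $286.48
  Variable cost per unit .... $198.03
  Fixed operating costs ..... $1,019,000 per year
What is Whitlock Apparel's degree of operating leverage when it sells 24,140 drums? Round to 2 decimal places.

Contribution at this volume is 24,140 × $88.45 = $2,135,183.00.
Operating income = contribution − fixed costs = $2,135,183.00 − $1,019,000 = $1,116,183.00.
Degree of operating leverage = $2,135,183.00 / $1,116,183.00 = 1.9129.

1.91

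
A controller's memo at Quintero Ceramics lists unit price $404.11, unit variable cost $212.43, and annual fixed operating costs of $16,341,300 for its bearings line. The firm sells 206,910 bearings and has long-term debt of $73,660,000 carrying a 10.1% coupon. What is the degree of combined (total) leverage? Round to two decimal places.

Contribution at this volume is 206,910 × $191.68 = $39,660,508.80.
Subtracting fixed costs: EBIT = $39,660,508.80 − $16,341,300 = $23,319,208.80. Interest = $7,439,660.00, so EBIT − I = $15,879,548.80.
DCL = contribution ÷ (EBIT − I) = $39,660,508.80 ÷ $15,879,548.80 = 2.4976.

2.50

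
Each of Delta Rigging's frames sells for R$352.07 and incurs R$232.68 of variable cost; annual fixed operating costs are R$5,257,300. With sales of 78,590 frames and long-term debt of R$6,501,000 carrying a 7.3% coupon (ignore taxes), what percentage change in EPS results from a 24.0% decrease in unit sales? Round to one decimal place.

-61.7%

Contribution at this volume is 78,590 × R$119.39 = R$9,382,860.10.
Operating income = contribution − fixed costs = R$9,382,860.10 − R$5,257,300 = R$4,125,560.10.
After interest of R$474,573.00, pre-tax earnings = R$3,650,987.10.
DCL = total CM / (EBIT − I) = R$9,382,860.10 / R$3,650,987.10 = 2.5700.
%ΔEPS = DCL × %ΔSales = 2.5700 × -24.0% = -61.7%.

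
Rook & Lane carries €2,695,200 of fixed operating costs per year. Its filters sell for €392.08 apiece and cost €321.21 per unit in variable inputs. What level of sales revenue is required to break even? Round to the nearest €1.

Contribution margin per unit = €392.08 − €321.21 = €70.87, a CM ratio of €70.87 ÷ €392.08 = 0.1808.
Break-even sales = FC ÷ CM ratio = €2,695,200 × €392.08 / €70.87 = €14,910,879.

€14,910,879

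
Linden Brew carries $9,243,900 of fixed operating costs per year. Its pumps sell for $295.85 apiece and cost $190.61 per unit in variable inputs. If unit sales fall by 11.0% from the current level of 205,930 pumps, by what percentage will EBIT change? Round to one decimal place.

-19.2%

Contribution at this volume is 205,930 × $105.24 = $21,672,073.20.
EBIT = $21,672,073.20 − $9,243,900 = $12,428,173.20.
So DOL = total CM / EBIT = $21,672,073.20 / $12,428,173.20 = 1.7438.
Operating income changes by 1.7438 × -11.0% = -19.2%.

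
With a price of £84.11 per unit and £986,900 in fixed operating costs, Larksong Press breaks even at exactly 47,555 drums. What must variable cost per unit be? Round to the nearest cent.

Contribution per unit must be FC / Q = £986,900 / 47,555 = £20.7528.
Variable cost per unit = £84.11 − £20.7528 = £63.36.

£63.36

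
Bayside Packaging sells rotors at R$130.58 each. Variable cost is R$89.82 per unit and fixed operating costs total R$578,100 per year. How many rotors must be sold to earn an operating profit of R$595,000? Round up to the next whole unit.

28,781 rotors

Each unit contributes R$130.58 − R$89.82 = R$40.76.
Required volume = (fixed costs + target profit) ÷ CM = (R$578,100 + R$595,000) ÷ R$40.76 = 28,780.67, so 28,781 rotors.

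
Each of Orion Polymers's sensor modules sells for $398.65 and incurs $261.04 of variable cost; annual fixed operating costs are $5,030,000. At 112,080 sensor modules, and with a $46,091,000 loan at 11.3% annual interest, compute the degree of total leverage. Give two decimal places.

At 112,080 units, contribution = 112,080 × $137.61 = $15,423,328.80.
EBIT = $15,423,328.80 − $5,030,000 = $10,393,328.80. Interest = $5,208,283.00, so EBIT − I = $5,185,045.80.
Degree of total leverage = total CM / (EBIT − interest) = $15,423,328.80 / $5,185,045.80 = 2.9746.

2.97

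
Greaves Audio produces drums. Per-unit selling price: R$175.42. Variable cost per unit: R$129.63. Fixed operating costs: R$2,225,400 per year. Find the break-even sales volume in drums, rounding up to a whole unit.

Each unit contributes R$175.42 − R$129.63 = R$45.79.
Break-even volume = fixed costs ÷ CM per unit = R$2,225,400 ÷ R$45.79 = 48,600.13, so 48,601 drums.

48,601 drums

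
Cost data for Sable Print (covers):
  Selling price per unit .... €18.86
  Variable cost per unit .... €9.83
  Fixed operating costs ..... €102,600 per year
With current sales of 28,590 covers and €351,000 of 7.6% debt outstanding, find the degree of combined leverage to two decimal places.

Total contribution margin = 28,590 × €9.03 = €258,167.70.
Subtracting fixed costs: EBIT = €258,167.70 − €102,600 = €155,567.70. Interest = €26,676.00, so EBIT − I = €128,891.70.
Degree of total leverage = total CM / (EBIT − interest) = €258,167.70 / €128,891.70 = 2.0030.

2.00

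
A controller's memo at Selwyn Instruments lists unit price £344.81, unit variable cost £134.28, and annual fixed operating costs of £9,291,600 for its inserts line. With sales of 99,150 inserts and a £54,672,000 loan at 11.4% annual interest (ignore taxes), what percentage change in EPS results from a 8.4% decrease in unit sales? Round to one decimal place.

-32.8%

Contribution at this volume is 99,150 × £210.53 = £20,874,049.50.
Subtracting fixed costs: EBIT = £20,874,049.50 − £9,291,600 = £11,582,449.50.
Interest = £6,232,608.00, so EBIT − I = £5,349,841.50.
DCL = total CM / (EBIT − I) = £20,874,049.50 / £5,349,841.50 = 3.9018.
%ΔEPS = DCL × %ΔSales = 3.9018 × -8.4% = -32.8%.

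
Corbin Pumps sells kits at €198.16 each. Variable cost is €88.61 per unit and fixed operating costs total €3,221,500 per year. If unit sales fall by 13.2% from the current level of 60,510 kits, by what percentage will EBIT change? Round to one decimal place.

-25.7%

Contribution at this volume is 60,510 × €109.55 = €6,628,870.50.
EBIT = €6,628,870.50 − €3,221,500 = €3,407,370.50.
Degree of operating leverage = €6,628,870.50 / €3,407,370.50 = 1.9455.
%ΔEBIT = DOL × %ΔSales = 1.9455 × -13.2% = -25.7%.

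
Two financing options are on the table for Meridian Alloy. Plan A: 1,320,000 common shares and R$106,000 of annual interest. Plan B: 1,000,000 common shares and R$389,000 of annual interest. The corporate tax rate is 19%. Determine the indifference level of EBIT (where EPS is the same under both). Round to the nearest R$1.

R$1,273,375

Set EPS_A = EPS_B: (EBIT − R$106,000)(1 − 0.19) ÷ 1,320,000 = (EBIT − R$389,000)(1 − 0.19) ÷ 1,000,000.
The (1 − t) factor cancels: (EBIT − 106,000) × 1,000,000 = (EBIT − 389,000) × 1,320,000.
EBIT × (1,320,000 − 1,000,000) = 389,000 × 1,320,000 − 106,000 × 1,000,000 = 407,480,000,000, so EBIT = 407,480,000,000 ÷ 320,000 = 1,273,375.00.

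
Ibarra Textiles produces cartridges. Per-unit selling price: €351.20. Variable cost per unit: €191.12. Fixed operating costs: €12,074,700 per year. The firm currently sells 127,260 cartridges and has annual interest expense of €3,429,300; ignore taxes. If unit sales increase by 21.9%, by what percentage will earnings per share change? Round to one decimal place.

Total contribution margin = 127,260 × €160.08 = €20,371,780.80.
Subtracting fixed costs: EBIT = €20,371,780.80 − €12,074,700 = €8,297,080.80.
After interest of €3,429,300.00, pre-tax earnings = €4,867,780.80.
Degree of combined leverage = contribution ÷ (EBIT − I) = €20,371,780.80 ÷ €4,867,780.80 = 4.1850.
EPS therefore changes by 4.1850 × (+21.9%) = +91.7%.

+91.7%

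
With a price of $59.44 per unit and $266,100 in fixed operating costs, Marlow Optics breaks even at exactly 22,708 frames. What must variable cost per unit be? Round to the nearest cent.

$47.72

At break-even, FC = Q × (P − VC), so P − VC = $266,100 ÷ 22,708 = $11.7183.
Hence VC = price − CM = $59.44 − $11.7183 = $47.72.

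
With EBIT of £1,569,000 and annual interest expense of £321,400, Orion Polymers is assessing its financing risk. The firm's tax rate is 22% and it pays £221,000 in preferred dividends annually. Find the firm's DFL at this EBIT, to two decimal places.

Interest = £321,400.00.
Pre-tax preferred-dividend burden = £221,000 ÷ (1 − 0.22) = £283,333.33.
DFL = EBIT ÷ [EBIT − I − D_p/(1−t)] = £1,569,000 ÷ [£1,569,000 − £321,400.00 − £283,333.33] = £1,569,000 ÷ £964,266.67 = 1.6271.

1.63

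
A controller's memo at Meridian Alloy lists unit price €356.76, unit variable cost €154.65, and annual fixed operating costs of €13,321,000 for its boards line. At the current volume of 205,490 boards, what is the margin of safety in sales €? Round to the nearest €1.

Each unit contributes €356.76 − €154.65 = €202.11. Break-even units = €13,321,000 ÷ €202.11 = 65,909.65; break-even revenue = 65,909.65 × €356.76 = €23,513,927.86.
Current sales = 205,490 × €356.76 = €73,310,612.40.
Margin of safety = €73,310,612.40 − €23,513,927.86 = €49,796,685.

€49,796,685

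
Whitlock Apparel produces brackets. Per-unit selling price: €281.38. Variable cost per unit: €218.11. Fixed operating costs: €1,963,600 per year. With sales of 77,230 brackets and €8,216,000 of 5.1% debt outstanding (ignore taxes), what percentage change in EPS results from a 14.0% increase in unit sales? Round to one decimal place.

+27.3%

Total contribution margin = 77,230 × €63.27 = €4,886,342.10.
Subtracting fixed costs: EBIT = €4,886,342.10 − €1,963,600 = €2,922,742.10.
Interest = €419,016.00, so EBIT − I = €2,503,726.10.
DCL = total CM / (EBIT − I) = €4,886,342.10 / €2,503,726.10 = 1.9516.
EPS therefore changes by 1.9516 × (+14.0%) = +27.3%.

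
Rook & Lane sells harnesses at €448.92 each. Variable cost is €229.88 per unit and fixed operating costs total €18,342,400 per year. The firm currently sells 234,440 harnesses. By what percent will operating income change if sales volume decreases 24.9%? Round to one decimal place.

-38.7%

Contribution at this volume is 234,440 × €219.04 = €51,351,737.60.
Operating income = contribution − fixed costs = €51,351,737.60 − €18,342,400 = €33,009,337.60.
DOL = contribution ÷ EBIT = €51,351,737.60 ÷ €33,009,337.60 = 1.5557.
So EBIT moves 1.5557 × (-24.9%) = -38.7%.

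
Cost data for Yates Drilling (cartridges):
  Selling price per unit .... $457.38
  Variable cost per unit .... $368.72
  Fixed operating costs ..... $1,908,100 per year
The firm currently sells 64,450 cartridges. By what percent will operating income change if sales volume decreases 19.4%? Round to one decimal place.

Contribution at this volume is 64,450 × $88.66 = $5,714,137.00.
EBIT = $5,714,137.00 − $1,908,100 = $3,806,037.00.
Degree of operating leverage = $5,714,137.00 / $3,806,037.00 = 1.5013.
%ΔEBIT = DOL × %ΔSales = 1.5013 × -19.4% = -29.1%.

-29.1%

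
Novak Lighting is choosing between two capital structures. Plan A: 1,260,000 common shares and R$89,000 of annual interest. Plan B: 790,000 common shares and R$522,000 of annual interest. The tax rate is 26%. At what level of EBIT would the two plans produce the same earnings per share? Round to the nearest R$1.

R$1,249,809

At indifference, (EBIT − 89,000)(1 − t)/1,260,000 = (EBIT − 522,000)(1 − t)/790,000.
Cancelling (1 − t) and cross-multiplying: 790,000·(EBIT − 89,000) = 1,260,000·(EBIT − 522,000).
Solving, EBIT = (522,000·1,260,000 − 89,000·790,000) / (1,260,000 − 790,000) = 587,410,000,000 / 470,000 = 1,249,808.51.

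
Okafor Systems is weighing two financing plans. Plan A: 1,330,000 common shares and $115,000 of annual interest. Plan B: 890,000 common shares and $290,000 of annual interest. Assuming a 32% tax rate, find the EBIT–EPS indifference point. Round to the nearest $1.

$643,977

Set EPS_A = EPS_B: (EBIT − $115,000)(1 − 0.32) ÷ 1,330,000 = (EBIT − $290,000)(1 − 0.32) ÷ 890,000.
Cancelling (1 − t) and cross-multiplying: 890,000·(EBIT − 115,000) = 1,330,000·(EBIT − 290,000).
Solving, EBIT = (290,000·1,330,000 − 115,000·890,000) / (1,330,000 − 890,000) = 283,350,000,000 / 440,000 = 643,977.27.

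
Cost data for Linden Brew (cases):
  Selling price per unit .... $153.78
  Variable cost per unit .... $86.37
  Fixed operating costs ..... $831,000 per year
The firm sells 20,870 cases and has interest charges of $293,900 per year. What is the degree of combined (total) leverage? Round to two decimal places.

Total contribution margin = 20,870 × $67.41 = $1,406,846.70.
EBIT = $1,406,846.70 − $831,000 = $575,846.70. Interest = $293,900.00.
DOL = $1,406,846.70 ÷ $575,846.70 = 2.4431; DFL = $575,846.70 ÷ $281,946.70 = 2.0424.
DCL = DOL × DFL = 2.4431 × 2.0424 = 4.9898.

4.99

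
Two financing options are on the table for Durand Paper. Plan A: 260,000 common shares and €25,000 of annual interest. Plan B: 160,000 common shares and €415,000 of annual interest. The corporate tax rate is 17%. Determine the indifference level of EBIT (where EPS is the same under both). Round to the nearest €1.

At indifference, (EBIT − 25,000)(1 − t)/260,000 = (EBIT − 415,000)(1 − t)/160,000.
Cancelling (1 − t) and cross-multiplying: 160,000·(EBIT − 25,000) = 260,000·(EBIT − 415,000).
EBIT × (260,000 − 160,000) = 415,000 × 260,000 − 25,000 × 160,000 = 103,900,000,000, so EBIT = 103,900,000,000 ÷ 100,000 = 1,039,000.00.

€1,039,000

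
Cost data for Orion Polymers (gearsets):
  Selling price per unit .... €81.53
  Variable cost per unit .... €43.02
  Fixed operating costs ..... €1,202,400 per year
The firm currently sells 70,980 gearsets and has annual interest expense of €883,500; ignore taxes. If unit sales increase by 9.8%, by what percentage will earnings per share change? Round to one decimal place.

+41.4%

Total contribution margin = 70,980 × €38.51 = €2,733,439.80.
EBIT = €2,733,439.80 − €1,202,400 = €1,531,039.80.
Interest = €883,500.00, so EBIT − I = €647,539.80.
DCL = total CM / (EBIT − I) = €2,733,439.80 / €647,539.80 = 4.2213.
%ΔEPS = DCL × %ΔSales = 4.2213 × +9.8% = +41.4%.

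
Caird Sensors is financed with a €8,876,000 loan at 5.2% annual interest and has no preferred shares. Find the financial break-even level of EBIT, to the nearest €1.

Annual interest = 5.2% × €8,876,000 = €461,552.00.
Without preferred stock the financial break-even is simply EBIT = interest = €461,552.00.

€461,552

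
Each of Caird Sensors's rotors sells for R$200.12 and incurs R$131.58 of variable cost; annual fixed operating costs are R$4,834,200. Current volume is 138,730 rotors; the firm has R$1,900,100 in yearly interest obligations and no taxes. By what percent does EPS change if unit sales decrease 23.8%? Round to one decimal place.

At 138,730 units, contribution = 138,730 × R$68.54 = R$9,508,554.20.
EBIT = R$9,508,554.20 − R$4,834,200 = R$4,674,354.20.
After interest of R$1,900,100.00, pre-tax earnings = R$2,774,254.20.
Degree of combined leverage = contribution ÷ (EBIT − I) = R$9,508,554.20 ÷ R$2,774,254.20 = 3.4274.
%ΔEPS = DCL × %ΔSales = 3.4274 × -23.8% = -81.6%.

-81.6%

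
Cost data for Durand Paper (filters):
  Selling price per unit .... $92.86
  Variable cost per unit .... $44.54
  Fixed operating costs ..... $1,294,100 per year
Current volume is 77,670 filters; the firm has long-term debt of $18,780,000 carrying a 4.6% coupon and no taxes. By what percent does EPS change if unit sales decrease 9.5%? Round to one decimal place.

At 77,670 units, contribution = 77,670 × $48.32 = $3,753,014.40.
EBIT = $3,753,014.40 − $1,294,100 = $2,458,914.40.
After interest of $863,880.00, pre-tax earnings = $1,595,034.40.
DCL = total CM / (EBIT − I) = $3,753,014.40 / $1,595,034.40 = 2.3529.
%ΔEPS = DCL × %ΔSales = 2.3529 × -9.5% = -22.4%.

-22.4%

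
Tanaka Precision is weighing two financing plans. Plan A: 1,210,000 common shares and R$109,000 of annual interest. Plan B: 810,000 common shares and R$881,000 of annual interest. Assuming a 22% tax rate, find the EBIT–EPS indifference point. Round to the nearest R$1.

At indifference, (EBIT − 109,000)(1 − t)/1,210,000 = (EBIT − 881,000)(1 − t)/810,000.
Cancelling (1 − t) and cross-multiplying: 810,000·(EBIT − 109,000) = 1,210,000·(EBIT − 881,000).
Solving, EBIT = (881,000·1,210,000 − 109,000·810,000) / (1,210,000 − 810,000) = 977,720,000,000 / 400,000 = 2,444,300.00.

R$2,444,300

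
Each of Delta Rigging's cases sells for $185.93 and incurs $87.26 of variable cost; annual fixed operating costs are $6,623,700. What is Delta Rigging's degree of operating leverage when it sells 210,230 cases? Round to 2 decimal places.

1.47

At 210,230 units, contribution = 210,230 × $98.67 = $20,743,394.10.
Subtracting fixed costs: EBIT = $20,743,394.10 − $6,623,700 = $14,119,694.10.
DOL = contribution ÷ EBIT = $20,743,394.10 ÷ $14,119,694.10 = 1.4691.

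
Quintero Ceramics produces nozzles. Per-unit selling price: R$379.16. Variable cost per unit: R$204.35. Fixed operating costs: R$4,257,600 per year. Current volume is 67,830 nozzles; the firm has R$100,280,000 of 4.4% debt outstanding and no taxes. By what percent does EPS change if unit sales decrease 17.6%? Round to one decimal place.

-65.5%

At 67,830 units, contribution = 67,830 × R$174.81 = R$11,857,362.30.
Subtracting fixed costs: EBIT = R$11,857,362.30 − R$4,257,600 = R$7,599,762.30.
Interest = R$4,412,320.00, so EBIT − I = R$3,187,442.30.
Degree of combined leverage = contribution ÷ (EBIT − I) = R$11,857,362.30 ÷ R$3,187,442.30 = 3.7200.
%ΔEPS = DCL × %ΔSales = 3.7200 × -17.6% = -65.5%.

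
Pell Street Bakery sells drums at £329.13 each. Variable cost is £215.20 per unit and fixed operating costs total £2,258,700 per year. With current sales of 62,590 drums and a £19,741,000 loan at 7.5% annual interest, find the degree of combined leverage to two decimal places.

Total contribution margin = 62,590 × £113.93 = £7,130,878.70.
Subtracting fixed costs: EBIT = £7,130,878.70 − £2,258,700 = £4,872,178.70. Interest = £1,480,575.00.
DOL = £7,130,878.70 ÷ £4,872,178.70 = 1.4636; DFL = £4,872,178.70 ÷ £3,391,603.70 = 1.4365.
Combined leverage = 1.4636 × 1.4365 = 2.1025.

2.10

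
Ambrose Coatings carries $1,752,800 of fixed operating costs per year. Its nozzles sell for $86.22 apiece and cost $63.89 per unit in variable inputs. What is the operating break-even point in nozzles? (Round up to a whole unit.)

Each unit contributes $86.22 − $63.89 = $22.33.
Units to break even: $1,752,800 ÷ $22.33 = 78,495.30, rounded up to 78,496.

78,496 nozzles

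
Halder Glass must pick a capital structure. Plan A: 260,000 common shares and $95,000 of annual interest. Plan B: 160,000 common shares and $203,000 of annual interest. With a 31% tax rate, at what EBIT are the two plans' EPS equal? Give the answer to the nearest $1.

At indifference, (EBIT − 95,000)(1 − t)/260,000 = (EBIT − 203,000)(1 − t)/160,000.
Cancelling (1 − t) and cross-multiplying: 160,000·(EBIT − 95,000) = 260,000·(EBIT − 203,000).
Solving, EBIT = (203,000·260,000 − 95,000·160,000) / (260,000 − 160,000) = 37,580,000,000 / 100,000 = 375,800.00.

$375,800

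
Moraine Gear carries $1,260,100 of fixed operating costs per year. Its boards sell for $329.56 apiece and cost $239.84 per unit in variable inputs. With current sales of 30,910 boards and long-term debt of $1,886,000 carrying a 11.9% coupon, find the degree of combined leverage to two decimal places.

Contribution at this volume is 30,910 × $89.72 = $2,773,245.20.
Subtracting fixed costs: EBIT = $2,773,245.20 − $1,260,100 = $1,513,145.20. Interest = $224,434.00, so EBIT − I = $1,288,711.20.
DCL = contribution ÷ (EBIT − I) = $2,773,245.20 ÷ $1,288,711.20 = 2.1520.

2.15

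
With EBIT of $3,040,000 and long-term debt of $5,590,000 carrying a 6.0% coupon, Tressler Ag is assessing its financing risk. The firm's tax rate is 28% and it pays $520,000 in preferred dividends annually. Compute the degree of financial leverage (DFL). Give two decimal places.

Annual interest charges come to $335,400.00.
Preferred dividends grossed up pre-tax: $520,000 / (1 − 0.28) = $722,222.22.
DFL = EBIT ÷ [EBIT − I − D_p/(1−t)] = $3,040,000 ÷ [$3,040,000 − $335,400.00 − $722,222.22] = $3,040,000 ÷ $1,982,377.78 = 1.5335.

1.53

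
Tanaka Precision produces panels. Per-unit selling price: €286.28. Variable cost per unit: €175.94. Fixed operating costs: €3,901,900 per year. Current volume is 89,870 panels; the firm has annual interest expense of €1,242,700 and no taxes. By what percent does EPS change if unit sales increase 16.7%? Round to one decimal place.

Contribution at this volume is 89,870 × €110.34 = €9,916,255.80.
Subtracting fixed costs: EBIT = €9,916,255.80 − €3,901,900 = €6,014,355.80.
After interest of €1,242,700.00, pre-tax earnings = €4,771,655.80.
DCL = total CM / (EBIT − I) = €9,916,255.80 / €4,771,655.80 = 2.0782.
EPS therefore changes by 2.0782 × (+16.7%) = +34.7%.

+34.7%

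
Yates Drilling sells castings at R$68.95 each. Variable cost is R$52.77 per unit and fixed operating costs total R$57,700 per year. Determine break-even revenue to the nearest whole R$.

CM per unit = R$68.95 − R$52.77 = R$16.18; CM ratio = R$16.18 / R$68.95 = 0.2347.
Break-even revenue = fixed costs × price ÷ CM = R$57,700 × R$68.95 ÷ R$16.18 = R$245,885.

R$245,885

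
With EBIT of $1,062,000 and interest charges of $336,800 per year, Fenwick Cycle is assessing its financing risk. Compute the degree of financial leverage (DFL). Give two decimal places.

Interest = $336,800.00.
DFL = EBIT ÷ (EBIT − I) = $1,062,000 ÷ ($1,062,000 − $336,800.00) = $1,062,000 ÷ $725,200.00 = 1.4644.

1.46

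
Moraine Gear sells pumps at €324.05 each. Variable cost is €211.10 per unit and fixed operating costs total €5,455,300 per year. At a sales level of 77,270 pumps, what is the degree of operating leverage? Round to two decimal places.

2.67

Contribution at this volume is 77,270 × €112.95 = €8,727,646.50.
Operating income = contribution − fixed costs = €8,727,646.50 − €5,455,300 = €3,272,346.50.
So DOL = total CM / EBIT = €8,727,646.50 / €3,272,346.50 = 2.6671.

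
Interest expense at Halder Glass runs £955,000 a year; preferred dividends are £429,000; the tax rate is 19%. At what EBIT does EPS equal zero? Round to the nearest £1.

Preferred dividends are paid after tax, so their pre-tax equivalent is £429,000 ÷ (1 − 0.19) = £529,629.63.
Financial break-even EBIT = interest + D_p ÷ (1 − t) = £955,000 + £529,629.63 = £1,484,629.63.

£1,484,630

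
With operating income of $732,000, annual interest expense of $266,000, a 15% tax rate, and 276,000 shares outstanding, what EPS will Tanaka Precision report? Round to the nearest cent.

Interest = $266,000.00, so EBT = $732,000 − $266,000.00 = $466,000.00.
After tax at 15%: net income = $466,000.00 × 0.85 = $396,100.00.
EPS = $396,100.00 ÷ 276,000 = $1.44.

$1.44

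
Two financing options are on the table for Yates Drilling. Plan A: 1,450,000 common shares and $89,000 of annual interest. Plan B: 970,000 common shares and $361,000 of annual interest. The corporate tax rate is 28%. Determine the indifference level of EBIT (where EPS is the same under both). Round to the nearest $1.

$910,667

At indifference, (EBIT − 89,000)(1 − t)/1,450,000 = (EBIT − 361,000)(1 − t)/970,000.
The (1 − t) factor cancels: (EBIT − 89,000) × 970,000 = (EBIT − 361,000) × 1,450,000.
EBIT × (1,450,000 − 970,000) = 361,000 × 1,450,000 − 89,000 × 970,000 = 437,120,000,000, so EBIT = 437,120,000,000 ÷ 480,000 = 910,666.67.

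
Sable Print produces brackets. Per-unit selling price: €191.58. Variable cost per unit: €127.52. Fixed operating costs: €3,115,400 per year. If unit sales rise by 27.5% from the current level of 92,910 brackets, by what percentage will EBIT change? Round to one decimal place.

Contribution at this volume is 92,910 × €64.06 = €5,951,814.60.
Subtracting fixed costs: EBIT = €5,951,814.60 − €3,115,400 = €2,836,414.60.
DOL = contribution ÷ EBIT = €5,951,814.60 ÷ €2,836,414.60 = 2.0984.
%ΔEBIT = DOL × %ΔSales = 2.0984 × +27.5% = +57.7%.

+57.7%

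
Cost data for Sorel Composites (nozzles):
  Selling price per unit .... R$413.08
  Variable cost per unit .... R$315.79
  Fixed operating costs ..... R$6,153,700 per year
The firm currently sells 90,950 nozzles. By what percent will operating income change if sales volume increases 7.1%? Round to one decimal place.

+23.3%

Total contribution margin = 90,950 × R$97.29 = R$8,848,525.50.
EBIT = R$8,848,525.50 − R$6,153,700 = R$2,694,825.50.
DOL = contribution ÷ EBIT = R$8,848,525.50 ÷ R$2,694,825.50 = 3.2835.
%ΔEBIT = DOL × %ΔSales = 3.2835 × +7.1% = +23.3%.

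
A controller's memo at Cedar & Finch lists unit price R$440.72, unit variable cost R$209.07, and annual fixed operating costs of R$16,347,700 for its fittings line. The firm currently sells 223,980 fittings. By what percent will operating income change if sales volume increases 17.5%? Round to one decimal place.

Total contribution margin = 223,980 × R$231.65 = R$51,884,967.00.
Subtracting fixed costs: EBIT = R$51,884,967.00 − R$16,347,700 = R$35,537,267.00.
DOL = contribution ÷ EBIT = R$51,884,967.00 ÷ R$35,537,267.00 = 1.4600.
So EBIT moves 1.4600 × (+17.5%) = +25.6%.

+25.6%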